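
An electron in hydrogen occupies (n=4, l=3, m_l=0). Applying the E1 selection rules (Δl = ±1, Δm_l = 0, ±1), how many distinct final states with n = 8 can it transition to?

E1 requires Δl = ±1, so l_f ∈ {2, 4}; with 0 ≤ l_f ≤ n_f−1 = 7, the allowed l_f values are {2, 4}.
For l_f = 2: m_f ∈ {m_i−1, m_i, m_i+1} ∩ [−2, 2] = {-1, 0, 1} → 3 states.
For l_f = 4: m_f ∈ {m_i−1, m_i, m_i+1} ∩ [−4, 4] = {-1, 0, 1} → 3 states.
Total: 6.

6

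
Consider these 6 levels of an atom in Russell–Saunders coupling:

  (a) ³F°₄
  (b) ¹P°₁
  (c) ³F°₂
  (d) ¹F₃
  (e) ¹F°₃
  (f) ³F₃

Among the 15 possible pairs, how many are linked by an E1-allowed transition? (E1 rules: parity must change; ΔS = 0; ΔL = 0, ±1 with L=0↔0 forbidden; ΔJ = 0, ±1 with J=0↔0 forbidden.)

(a)–(b): forbidden (parity, ΔS, ΔL, ΔJ).
(a)–(c): forbidden (parity, ΔJ).
(a)–(d): forbidden (ΔS).
(a)–(e): forbidden (parity, ΔS).
(a)–(f): allowed.
(b)–(c): forbidden (parity, ΔS, ΔL).
(b)–(d): forbidden (ΔL, ΔJ).
(b)–(e): forbidden (parity, ΔL, ΔJ).
(b)–(f): forbidden (ΔS, ΔL, ΔJ).
(c)–(d): forbidden (ΔS).
(c)–(e): forbidden (parity, ΔS).
(c)–(f): allowed.
(d)–(e): allowed.
(d)–(f): forbidden (parity, ΔS).
(e)–(f): forbidden (ΔS).
Allowed pairs: 3 of 15.

3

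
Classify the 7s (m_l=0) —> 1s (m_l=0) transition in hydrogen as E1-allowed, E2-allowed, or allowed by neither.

neither

Δl = 0 − 0 = +0; l_i + l_f = 0.
Δm_l = +0.
E1 (Δl = ±1, |Δm_l| ≤ 1): not satisfied.
E2 (Δl = 0,±2, l_i+l_f ≥ 2, |Δm_l| ≤ 2): not satisfied.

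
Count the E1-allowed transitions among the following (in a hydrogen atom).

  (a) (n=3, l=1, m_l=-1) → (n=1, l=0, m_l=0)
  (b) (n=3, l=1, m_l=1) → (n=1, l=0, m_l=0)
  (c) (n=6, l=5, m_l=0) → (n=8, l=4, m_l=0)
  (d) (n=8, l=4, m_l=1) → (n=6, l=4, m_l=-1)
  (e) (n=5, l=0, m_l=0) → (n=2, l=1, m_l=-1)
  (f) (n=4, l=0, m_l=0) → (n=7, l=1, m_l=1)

(a) allowed
(b) allowed
(c) allowed
(d) forbidden — Δl = +0 (E1 requires Δl = ±1); Δm_l = -2 (E1 requires Δm_l = 0, ±1)
(e) allowed
(f) allowed
Total allowed: 5 of 6.

5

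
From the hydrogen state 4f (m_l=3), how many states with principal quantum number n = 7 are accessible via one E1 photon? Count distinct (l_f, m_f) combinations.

E1 requires Δl = ±1, so l_f ∈ {2, 4}; with 0 ≤ l_f ≤ n_f−1 = 6, the allowed l_f values are {2, 4}.
For l_f = 2: m_f ∈ {m_i−1, m_i, m_i+1} ∩ [−2, 2] = {2} → 1 state.
For l_f = 4: m_f ∈ {m_i−1, m_i, m_i+1} ∩ [−4, 4] = {2, 3, 4} → 3 states.
Total: 4.

4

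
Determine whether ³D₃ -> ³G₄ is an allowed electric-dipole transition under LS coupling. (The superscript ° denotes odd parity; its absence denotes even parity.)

forbidden

Initial level: S=1, L=2, J=3, parity even. Final level: S=1, L=4, J=4, parity even.
Parity must change: even → even — fails.
ΔS = 0: S: 1 → 1 — passes.
ΔL = 0, ±1 (not L=0↔0): L: 2 → 4, ΔL = +2 — fails.
ΔJ = 0, ±1 (not J=0↔0): J: 3 → 4, ΔJ = +1 — passes.
Rule(s) violated: parity, ΔL.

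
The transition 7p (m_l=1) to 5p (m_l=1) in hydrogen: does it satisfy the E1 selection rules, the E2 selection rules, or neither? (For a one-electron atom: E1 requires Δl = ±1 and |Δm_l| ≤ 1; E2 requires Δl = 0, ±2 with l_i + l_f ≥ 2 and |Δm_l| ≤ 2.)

Δl = 1 − 1 = +0; l_i + l_f = 2.
Δm_l = +0.
E1 (Δl = ±1, |Δm_l| ≤ 1): not satisfied.
E2 (Δl = 0,±2, l_i+l_f ≥ 2, |Δm_l| ≤ 2): satisfied.

E2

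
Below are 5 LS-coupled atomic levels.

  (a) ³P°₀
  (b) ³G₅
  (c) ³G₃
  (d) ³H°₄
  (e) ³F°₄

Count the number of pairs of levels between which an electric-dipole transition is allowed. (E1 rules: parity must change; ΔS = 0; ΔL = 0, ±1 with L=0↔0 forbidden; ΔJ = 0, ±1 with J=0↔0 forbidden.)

(a)–(b): forbidden (ΔL, ΔJ).
(a)–(c): forbidden (ΔL, ΔJ).
(a)–(d): forbidden (parity, ΔL, ΔJ).
(a)–(e): forbidden (parity, ΔL, ΔJ).
(b)–(c): forbidden (parity, ΔJ).
(b)–(d): allowed.
(b)–(e): allowed.
(c)–(d): allowed.
(c)–(e): allowed.
(d)–(e): forbidden (parity, ΔL).
Allowed pairs: 4 of 10.

4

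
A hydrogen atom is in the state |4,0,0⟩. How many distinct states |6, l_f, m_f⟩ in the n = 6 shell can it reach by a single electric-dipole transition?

E1 requires Δl = ±1, so l_f ∈ {-1, 1}; with 0 ≤ l_f ≤ n_f−1 = 5, the allowed l_f values are {1}.
For l_f = 1: m_f ∈ {m_i−1, m_i, m_i+1} ∩ [−1, 1] = {-1, 0, 1} → 3 states.
Total: 3.

3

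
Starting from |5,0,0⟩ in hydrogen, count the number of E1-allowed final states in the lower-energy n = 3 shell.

E1 requires Δl = ±1, so l_f ∈ {-1, 1}; with 0 ≤ l_f ≤ n_f−1 = 2, the allowed l_f values are {1}.
For l_f = 1: m_f ∈ {m_i−1, m_i, m_i+1} ∩ [−1, 1] = {-1, 0, 1} → 3 states.
Total: 3.

3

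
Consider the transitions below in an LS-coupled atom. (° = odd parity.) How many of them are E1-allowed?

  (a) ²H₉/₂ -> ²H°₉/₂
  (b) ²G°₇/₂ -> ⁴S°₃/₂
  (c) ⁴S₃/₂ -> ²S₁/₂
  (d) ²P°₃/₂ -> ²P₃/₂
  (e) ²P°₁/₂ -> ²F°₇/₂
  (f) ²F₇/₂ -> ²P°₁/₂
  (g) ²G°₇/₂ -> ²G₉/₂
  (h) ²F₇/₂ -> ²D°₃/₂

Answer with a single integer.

(a) allowed
(b) forbidden (parity, ΔS, ΔL, ΔJ fail)
(c) forbidden (parity, ΔS, ΔL fail)
(d) allowed
(e) forbidden (parity, ΔL, ΔJ fail)
(f) forbidden (ΔL, ΔJ fail)
(g) allowed
(h) forbidden (ΔJ fails)
Total allowed: 3 of 8.

3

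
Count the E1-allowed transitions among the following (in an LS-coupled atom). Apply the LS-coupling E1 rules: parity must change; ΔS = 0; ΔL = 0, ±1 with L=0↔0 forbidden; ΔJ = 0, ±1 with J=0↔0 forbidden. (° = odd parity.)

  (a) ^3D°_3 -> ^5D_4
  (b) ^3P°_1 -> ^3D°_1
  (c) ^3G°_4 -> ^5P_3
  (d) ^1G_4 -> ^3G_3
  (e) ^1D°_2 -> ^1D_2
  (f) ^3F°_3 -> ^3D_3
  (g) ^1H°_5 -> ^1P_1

2

(a) forbidden (ΔS fails)
(b) forbidden (parity fails)
(c) forbidden (ΔS, ΔL fail)
(d) forbidden (parity, ΔS fail)
(e) allowed
(f) allowed
(g) forbidden (ΔL, ΔJ fail)
Total allowed: 2 of 7.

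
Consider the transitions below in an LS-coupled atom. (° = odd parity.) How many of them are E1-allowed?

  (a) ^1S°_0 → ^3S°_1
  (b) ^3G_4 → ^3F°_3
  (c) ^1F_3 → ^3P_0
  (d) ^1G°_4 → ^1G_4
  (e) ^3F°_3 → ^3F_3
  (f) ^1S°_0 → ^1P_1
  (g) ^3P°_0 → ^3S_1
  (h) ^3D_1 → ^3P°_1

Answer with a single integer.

6

(a) forbidden (parity, ΔS, ΔL fail)
(b) allowed
(c) forbidden (parity, ΔS, ΔL, ΔJ fail)
(d) allowed
(e) allowed
(f) allowed
(g) allowed
(h) allowed
Total allowed: 6 of 8.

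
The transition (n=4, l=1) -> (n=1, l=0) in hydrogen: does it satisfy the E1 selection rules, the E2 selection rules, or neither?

E1

Δl = 0 − 1 = -1; l_i + l_f = 1.
E1 (Δl = ±1): satisfied.
E2 (Δl = 0,±2, l_i+l_f ≥ 2): not satisfied.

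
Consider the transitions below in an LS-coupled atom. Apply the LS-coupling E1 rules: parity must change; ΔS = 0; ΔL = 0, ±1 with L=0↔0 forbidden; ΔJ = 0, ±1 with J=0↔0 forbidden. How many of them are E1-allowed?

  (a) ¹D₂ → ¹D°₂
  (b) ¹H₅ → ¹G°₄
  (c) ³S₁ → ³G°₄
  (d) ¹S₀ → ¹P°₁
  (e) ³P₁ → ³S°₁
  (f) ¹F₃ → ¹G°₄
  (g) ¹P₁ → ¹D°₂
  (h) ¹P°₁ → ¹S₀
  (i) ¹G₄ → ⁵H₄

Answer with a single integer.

7

(a) allowed
(b) allowed
(c) forbidden (ΔL, ΔJ fail)
(d) allowed
(e) allowed
(f) allowed
(g) allowed
(h) allowed
(i) forbidden (parity, ΔS fail)
Total allowed: 7 of 9.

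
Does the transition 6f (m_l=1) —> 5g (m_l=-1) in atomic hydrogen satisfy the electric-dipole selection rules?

l: 3 → 4 (Δl = +1). Δl = ±1 ✓.
m_l: 1 → -1 (Δm_l = -2). |Δm_l| ≤ 1 ✗.
The transition is electric-dipole forbidden.

forbidden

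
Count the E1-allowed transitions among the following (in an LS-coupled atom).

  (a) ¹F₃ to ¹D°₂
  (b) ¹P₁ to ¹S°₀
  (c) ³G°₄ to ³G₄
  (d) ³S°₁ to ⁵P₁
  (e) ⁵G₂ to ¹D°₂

3

(a) allowed
(b) allowed
(c) allowed
(d) forbidden (ΔS fails)
(e) forbidden (ΔS, ΔL fail)
Total allowed: 3 of 5.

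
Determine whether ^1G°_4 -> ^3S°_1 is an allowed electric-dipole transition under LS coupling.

Initial level: S=0, L=4, J=4, parity odd. Final level: S=1, L=0, J=1, parity odd.
Parity must change: odd → odd — ✗.
ΔJ = 0, ±1 (not J=0↔0): J: 4 → 1, ΔJ = -3 — ✗.
ΔS = 0: S: 0 → 1 — ✗.
ΔL = 0, ±1 (not L=0↔0): L: 4 → 0, ΔL = -4 — ✗.
Rule(s) violated: parity, ΔS, ΔL, ΔJ.

forbidden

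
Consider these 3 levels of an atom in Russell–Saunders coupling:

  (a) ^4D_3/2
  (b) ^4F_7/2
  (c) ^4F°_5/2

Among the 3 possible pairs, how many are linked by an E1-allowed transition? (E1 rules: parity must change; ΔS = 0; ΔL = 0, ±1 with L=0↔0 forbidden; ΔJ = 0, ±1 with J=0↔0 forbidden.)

2

(a)–(b): forbidden (parity, ΔJ).
(a)–(c): allowed.
(b)–(c): allowed.
Allowed pairs: 2 of 3.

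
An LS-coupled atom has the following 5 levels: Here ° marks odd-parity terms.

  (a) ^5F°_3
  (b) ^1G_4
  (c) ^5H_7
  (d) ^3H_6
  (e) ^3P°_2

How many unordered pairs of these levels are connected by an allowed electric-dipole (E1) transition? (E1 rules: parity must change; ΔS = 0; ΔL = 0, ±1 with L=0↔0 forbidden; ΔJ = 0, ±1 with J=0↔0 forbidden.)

(a)–(b): forbidden (ΔS).
(a)–(c): forbidden (ΔL, ΔJ).
(a)–(d): forbidden (ΔS, ΔL, ΔJ).
(a)–(e): forbidden (parity, ΔS, ΔL).
(b)–(c): forbidden (parity, ΔS, ΔJ).
(b)–(d): forbidden (parity, ΔS, ΔJ).
(b)–(e): forbidden (ΔS, ΔL, ΔJ).
(c)–(d): forbidden (parity, ΔS).
(c)–(e): forbidden (ΔS, ΔL, ΔJ).
(d)–(e): forbidden (ΔL, ΔJ).
Allowed pairs: 0 of 10.

0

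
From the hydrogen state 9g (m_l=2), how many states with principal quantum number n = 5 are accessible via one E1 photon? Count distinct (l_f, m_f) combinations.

3

E1 requires Δl = ±1, so l_f ∈ {3, 5}; with 0 ≤ l_f ≤ n_f−1 = 4, the allowed l_f values are {3}.
For l_f = 3: m_f ∈ {m_i−1, m_i, m_i+1} ∩ [−3, 3] = {1, 2, 3} → 3 states.
Total: 3.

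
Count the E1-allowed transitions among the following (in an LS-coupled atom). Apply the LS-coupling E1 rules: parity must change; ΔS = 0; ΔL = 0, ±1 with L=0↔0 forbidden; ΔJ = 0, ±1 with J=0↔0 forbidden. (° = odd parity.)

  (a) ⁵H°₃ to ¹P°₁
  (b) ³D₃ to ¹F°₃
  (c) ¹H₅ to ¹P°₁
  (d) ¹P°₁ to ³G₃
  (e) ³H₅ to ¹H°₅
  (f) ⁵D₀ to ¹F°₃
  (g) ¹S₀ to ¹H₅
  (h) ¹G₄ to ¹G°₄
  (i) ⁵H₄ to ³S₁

(a) forbidden (parity, ΔS, ΔL, ΔJ fail)
(b) forbidden (ΔS fails)
(c) forbidden (ΔL, ΔJ fail)
(d) forbidden (ΔS, ΔL, ΔJ fail)
(e) forbidden (ΔS fails)
(f) forbidden (ΔS, ΔJ fail)
(g) forbidden (parity, ΔL, ΔJ fail)
(h) allowed
(i) forbidden (parity, ΔS, ΔL, ΔJ fail)
Total allowed: 1 of 9.

1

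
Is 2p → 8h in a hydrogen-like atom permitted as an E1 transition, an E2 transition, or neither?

neither

Δl = 5 − 1 = +4; l_i + l_f = 6.
E1 (Δl = ±1): not satisfied.
E2 (Δl = 0,±2, l_i+l_f ≥ 2): not satisfied.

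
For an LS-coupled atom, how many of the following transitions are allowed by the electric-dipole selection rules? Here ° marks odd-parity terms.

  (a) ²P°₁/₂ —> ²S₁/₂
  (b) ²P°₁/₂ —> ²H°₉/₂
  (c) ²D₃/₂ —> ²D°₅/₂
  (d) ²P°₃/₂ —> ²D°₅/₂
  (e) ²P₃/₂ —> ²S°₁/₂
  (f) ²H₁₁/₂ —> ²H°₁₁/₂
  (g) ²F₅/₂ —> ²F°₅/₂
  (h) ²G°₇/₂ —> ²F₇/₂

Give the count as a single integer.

(a) allowed
(b) forbidden (parity, ΔL, ΔJ fail)
(c) allowed
(d) forbidden (parity fails)
(e) allowed
(f) allowed
(g) allowed
(h) allowed
Total allowed: 6 of 8.

6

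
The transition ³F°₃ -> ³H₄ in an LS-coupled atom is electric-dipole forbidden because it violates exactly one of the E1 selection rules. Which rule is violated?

the ΔL = 0, ±1 rule

Reading off the term symbols: S 1→1, L 3→5, J 3→4, parity odd→even.
Parity must change: odd → even — ok.
ΔS = 0: S: 1 → 1 — ok.
ΔL = 0, ±1 (not L=0↔0): L: 3 → 5, ΔL = +2 — fails.
ΔJ = 0, ±1 (not J=0↔0): J: 3 → 4, ΔJ = +1 — ok.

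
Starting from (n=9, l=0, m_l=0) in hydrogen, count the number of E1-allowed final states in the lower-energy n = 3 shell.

E1 requires Δl = ±1, so l_f ∈ {-1, 1}; with 0 ≤ l_f ≤ n_f−1 = 2, the allowed l_f values are {1}.
For l_f = 1: m_f ∈ {m_i−1, m_i, m_i+1} ∩ [−1, 1] = {-1, 0, 1} → 3 states.
Total: 3.

3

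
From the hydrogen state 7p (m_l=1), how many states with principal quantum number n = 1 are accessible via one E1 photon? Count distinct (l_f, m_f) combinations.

E1 requires Δl = ±1, so l_f ∈ {0, 2}; with 0 ≤ l_f ≤ n_f−1 = 0, the allowed l_f values are {0}.
For l_f = 0: m_f ∈ {m_i−1, m_i, m_i+1} ∩ [−0, 0] = {0} → 1 state.
Total: 1.

1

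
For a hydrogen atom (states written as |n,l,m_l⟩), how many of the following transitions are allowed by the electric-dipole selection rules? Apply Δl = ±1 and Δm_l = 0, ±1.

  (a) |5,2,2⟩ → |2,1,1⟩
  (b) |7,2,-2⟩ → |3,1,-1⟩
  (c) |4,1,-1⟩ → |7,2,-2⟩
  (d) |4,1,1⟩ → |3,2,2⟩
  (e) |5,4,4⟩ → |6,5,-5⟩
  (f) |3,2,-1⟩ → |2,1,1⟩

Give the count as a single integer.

4

(a) allowed
(b) allowed
(c) allowed
(d) allowed
(e) forbidden — Δm_l = -9 (E1 requires Δm_l = 0, ±1)
(f) forbidden — Δm_l = +2 (E1 requires Δm_l = 0, ±1)
Total allowed: 4 of 6.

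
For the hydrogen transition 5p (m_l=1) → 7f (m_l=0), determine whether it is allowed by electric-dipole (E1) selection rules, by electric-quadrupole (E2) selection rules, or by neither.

E2

Δl = 3 − 1 = +2; l_i + l_f = 4.
Δm_l = -1.
E1 (Δl = ±1, |Δm_l| ≤ 1): not satisfied.
E2 (Δl = 0,±2, l_i+l_f ≥ 2, |Δm_l| ≤ 2): satisfied.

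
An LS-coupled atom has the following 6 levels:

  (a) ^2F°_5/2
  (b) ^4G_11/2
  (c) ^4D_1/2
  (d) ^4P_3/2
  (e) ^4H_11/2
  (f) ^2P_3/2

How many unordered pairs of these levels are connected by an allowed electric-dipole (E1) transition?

(a)–(b): forbidden (ΔS, ΔJ).
(a)–(c): forbidden (ΔS, ΔJ).
(a)–(d): forbidden (ΔS, ΔL).
(a)–(e): forbidden (ΔS, ΔL, ΔJ).
(a)–(f): forbidden (ΔL).
(b)–(c): forbidden (parity, ΔL, ΔJ).
(b)–(d): forbidden (parity, ΔL, ΔJ).
(b)–(e): forbidden (parity).
(b)–(f): forbidden (parity, ΔS, ΔL, ΔJ).
(c)–(d): forbidden (parity).
(c)–(e): forbidden (parity, ΔL, ΔJ).
(c)–(f): forbidden (parity, ΔS).
(d)–(e): forbidden (parity, ΔL, ΔJ).
(d)–(f): forbidden (parity, ΔS).
(e)–(f): forbidden (parity, ΔS, ΔL, ΔJ).
Allowed pairs: 0 of 15.

0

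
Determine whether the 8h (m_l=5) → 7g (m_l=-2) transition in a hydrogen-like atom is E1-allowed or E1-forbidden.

Initial l = 5, final l = 4, so Δl = -1. E1 requires Δl = ±1: ✓.
Δm_l = -2 − (5) = -7. E1 requires Δm_l = 0, ±1: ✗.
The transition is electric-dipole forbidden.

forbidden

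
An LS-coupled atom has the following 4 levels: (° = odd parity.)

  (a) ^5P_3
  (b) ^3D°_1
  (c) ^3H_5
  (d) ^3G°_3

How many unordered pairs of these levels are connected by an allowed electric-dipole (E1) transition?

(a)–(b): forbidden (ΔS, ΔJ).
(a)–(c): forbidden (parity, ΔS, ΔL, ΔJ).
(a)–(d): forbidden (ΔS, ΔL).
(b)–(c): forbidden (ΔL, ΔJ).
(b)–(d): forbidden (parity, ΔL, ΔJ).
(c)–(d): forbidden (ΔJ).
Allowed pairs: 0 of 6.

0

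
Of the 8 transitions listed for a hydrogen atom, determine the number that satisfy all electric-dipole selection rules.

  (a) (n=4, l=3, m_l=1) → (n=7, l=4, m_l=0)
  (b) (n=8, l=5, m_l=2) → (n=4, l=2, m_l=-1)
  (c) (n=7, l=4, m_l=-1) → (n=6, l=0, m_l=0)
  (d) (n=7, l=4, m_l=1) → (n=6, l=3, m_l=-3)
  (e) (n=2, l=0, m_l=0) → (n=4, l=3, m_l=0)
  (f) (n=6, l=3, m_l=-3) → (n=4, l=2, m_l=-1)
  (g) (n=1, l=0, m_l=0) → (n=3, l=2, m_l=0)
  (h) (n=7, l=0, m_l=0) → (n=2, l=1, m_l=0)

2

(a) allowed
(b) forbidden — Δl = -3 (E1 requires Δl = ±1); Δm_l = -3 (E1 requires Δm_l = 0, ±1)
(c) forbidden — Δl = -4 (E1 requires Δl = ±1)
(d) forbidden — Δm_l = -4 (E1 requires Δm_l = 0, ±1)
(e) forbidden — Δl = +3 (E1 requires Δl = ±1)
(f) forbidden — Δm_l = +2 (E1 requires Δm_l = 0, ±1)
(g) forbidden — Δl = +2 (E1 requires Δl = ±1)
(h) allowed
Total allowed: 2 of 8.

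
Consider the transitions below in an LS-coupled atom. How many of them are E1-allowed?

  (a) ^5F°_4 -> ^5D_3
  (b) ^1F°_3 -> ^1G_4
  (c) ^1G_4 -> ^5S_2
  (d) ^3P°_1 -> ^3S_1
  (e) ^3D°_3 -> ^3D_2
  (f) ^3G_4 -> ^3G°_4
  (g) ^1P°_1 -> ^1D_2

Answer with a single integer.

(a) allowed
(b) allowed
(c) forbidden (parity, ΔS, ΔL, ΔJ fail)
(d) allowed
(e) allowed
(f) allowed
(g) allowed
Total allowed: 6 of 7.

6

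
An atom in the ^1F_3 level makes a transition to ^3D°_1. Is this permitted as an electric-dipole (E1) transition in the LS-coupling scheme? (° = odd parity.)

Reading off the term symbols: S 0→1, L 3→2, J 3→1, parity even→odd.
Parity must change: even → odd — ok.
ΔS = 0: S: 0 → 1 — fails.
ΔL = 0, ±1 (not L=0↔0): L: 3 → 2, ΔL = -1 — ok.
ΔJ = 0, ±1 (not J=0↔0): J: 3 → 1, ΔJ = -2 — fails.
Rule(s) violated: ΔS, ΔJ.

forbidden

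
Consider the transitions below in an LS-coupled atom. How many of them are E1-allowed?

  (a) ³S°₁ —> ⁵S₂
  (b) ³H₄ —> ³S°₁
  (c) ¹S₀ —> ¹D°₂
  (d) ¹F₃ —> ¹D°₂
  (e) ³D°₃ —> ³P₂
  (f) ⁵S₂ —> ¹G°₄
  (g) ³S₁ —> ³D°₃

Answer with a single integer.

(a) forbidden (ΔS, ΔL fail)
(b) forbidden (ΔL, ΔJ fail)
(c) forbidden (ΔL, ΔJ fail)
(d) allowed
(e) allowed
(f) forbidden (ΔS, ΔL, ΔJ fail)
(g) forbidden (ΔL, ΔJ fail)
Total allowed: 2 of 7.

2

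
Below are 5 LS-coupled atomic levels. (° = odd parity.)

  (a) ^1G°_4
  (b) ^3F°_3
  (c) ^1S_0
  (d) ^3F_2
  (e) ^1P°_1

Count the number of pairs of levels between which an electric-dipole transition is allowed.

(a)–(b): forbidden (parity, ΔS).
(a)–(c): forbidden (ΔL, ΔJ).
(a)–(d): forbidden (ΔS, ΔJ).
(a)–(e): forbidden (parity, ΔL, ΔJ).
(b)–(c): forbidden (ΔS, ΔL, ΔJ).
(b)–(d): allowed.
(b)–(e): forbidden (parity, ΔS, ΔL, ΔJ).
(c)–(d): forbidden (parity, ΔS, ΔL, ΔJ).
(c)–(e): allowed.
(d)–(e): forbidden (ΔS, ΔL).
Allowed pairs: 2 of 10.

2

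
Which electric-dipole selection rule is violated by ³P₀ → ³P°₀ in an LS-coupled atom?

Parity must change: even → odd — ok.
ΔS = 0: S: 1 → 1 — ok.
ΔL = 0, ±1 (not L=0↔0): L: 1 → 1, ΔL = +0 — ok.
ΔJ = 0, ±1 (not J=0↔0): J: 0 → 0, ΔJ = +0 — fails.

the J=0 ↔ J=0 exclusion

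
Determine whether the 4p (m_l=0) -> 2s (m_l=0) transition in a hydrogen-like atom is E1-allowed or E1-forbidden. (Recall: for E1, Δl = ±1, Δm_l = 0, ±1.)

Δl = 0 − 1 = -1; the E1 rule Δl = ±1 is passes.
Δm_l = 0 − (0) = +0. E1 requires Δm_l = 0, ±1: passes.
All E1 selection rules are satisfied.

allowed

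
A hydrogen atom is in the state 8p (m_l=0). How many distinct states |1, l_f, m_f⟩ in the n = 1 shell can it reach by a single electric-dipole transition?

1

E1 requires Δl = ±1, so l_f ∈ {0, 2}; with 0 ≤ l_f ≤ n_f−1 = 0, the allowed l_f values are {0}.
For l_f = 0: m_f ∈ {m_i−1, m_i, m_i+1} ∩ [−0, 0] = {0} → 1 state.
Total: 1.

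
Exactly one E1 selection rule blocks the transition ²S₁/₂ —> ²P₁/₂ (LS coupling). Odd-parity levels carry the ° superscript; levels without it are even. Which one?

Initial level: S=1/2, L=0, J=1/2, parity even. Final level: S=1/2, L=1, J=1/2, parity even.
ΔS = 0: S: 1/2 → 1/2 — passes.
ΔL = 0, ±1 (not L=0↔0): L: 0 → 1, ΔL = +1 — passes.
ΔJ = 0, ±1 (not J=0↔0): J: 1/2 → 1/2, ΔJ = +0 — passes.
Parity must change: even → even — fails.

parity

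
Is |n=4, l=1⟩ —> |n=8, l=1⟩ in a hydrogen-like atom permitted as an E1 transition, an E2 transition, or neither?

E2

Δl = 1 − 1 = +0; l_i + l_f = 2.
E1 (Δl = ±1): not satisfied.
E2 (Δl = 0,±2, l_i+l_f ≥ 2): satisfied.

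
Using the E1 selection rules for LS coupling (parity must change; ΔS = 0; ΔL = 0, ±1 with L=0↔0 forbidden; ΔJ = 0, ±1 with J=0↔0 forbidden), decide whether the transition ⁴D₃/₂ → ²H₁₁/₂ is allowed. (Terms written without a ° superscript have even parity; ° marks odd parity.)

forbidden

Parity must change: even → even — fails.
ΔS = 0: S: 3/2 → 1/2 — fails.
ΔL = 0, ±1 (not L=0↔0): L: 2 → 5, ΔL = +3 — fails.
ΔJ = 0, ±1 (not J=0↔0): J: 3/2 → 11/2, ΔJ = +4 — fails.
Rule(s) violated: parity, ΔS, ΔL, ΔJ.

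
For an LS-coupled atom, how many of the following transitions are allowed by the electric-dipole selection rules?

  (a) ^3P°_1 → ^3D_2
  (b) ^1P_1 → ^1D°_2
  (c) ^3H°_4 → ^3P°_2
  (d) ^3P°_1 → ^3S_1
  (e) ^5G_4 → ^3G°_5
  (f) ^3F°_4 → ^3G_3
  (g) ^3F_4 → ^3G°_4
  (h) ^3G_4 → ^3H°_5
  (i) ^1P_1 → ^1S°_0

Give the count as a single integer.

(a) allowed
(b) allowed
(c) forbidden (parity, ΔL, ΔJ fail)
(d) allowed
(e) forbidden (ΔS fails)
(f) allowed
(g) allowed
(h) allowed
(i) allowed
Total allowed: 7 of 9.

7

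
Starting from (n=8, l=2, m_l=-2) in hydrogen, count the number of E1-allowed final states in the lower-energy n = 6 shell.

4

E1 requires Δl = ±1, so l_f ∈ {1, 3}; with 0 ≤ l_f ≤ n_f−1 = 5, the allowed l_f values are {1, 3}.
For l_f = 1: m_f ∈ {m_i−1, m_i, m_i+1} ∩ [−1, 1] = {-1} → 1 state.
For l_f = 3: m_f ∈ {m_i−1, m_i, m_i+1} ∩ [−3, 3] = {-3, -2, -1} → 3 states.
Total: 4.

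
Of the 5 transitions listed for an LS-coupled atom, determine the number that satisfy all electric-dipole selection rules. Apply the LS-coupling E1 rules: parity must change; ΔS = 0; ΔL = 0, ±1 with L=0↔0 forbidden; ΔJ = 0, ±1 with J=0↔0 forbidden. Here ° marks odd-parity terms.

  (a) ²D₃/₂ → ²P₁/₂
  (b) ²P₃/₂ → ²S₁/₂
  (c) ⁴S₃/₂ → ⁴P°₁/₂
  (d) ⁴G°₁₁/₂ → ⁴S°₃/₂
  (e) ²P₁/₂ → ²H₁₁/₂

1

(a) forbidden (parity fails)
(b) forbidden (parity fails)
(c) allowed
(d) forbidden (parity, ΔL, ΔJ fail)
(e) forbidden (parity, ΔL, ΔJ fail)
Total allowed: 1 of 5.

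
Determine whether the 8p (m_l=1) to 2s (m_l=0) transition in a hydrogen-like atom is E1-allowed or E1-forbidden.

allowed

Δl = 0 − 1 = -1; the E1 rule Δl = ±1 is ✓.
Δm_l = 0 − (1) = -1. E1 requires Δm_l = 0, ±1: ✓.
All E1 selection rules are satisfied.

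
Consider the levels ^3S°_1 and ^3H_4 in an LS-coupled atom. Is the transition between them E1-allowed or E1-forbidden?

forbidden

Parity must change: odd → even — ✓.
ΔS = 0: S: 1 → 1 — ✓.
ΔL = 0, ±1 (not L=0↔0): L: 0 → 5, ΔL = +5 — ✗.
ΔJ = 0, ±1 (not J=0↔0): J: 1 → 4, ΔJ = +3 — ✗.
Rule(s) violated: ΔL, ΔJ.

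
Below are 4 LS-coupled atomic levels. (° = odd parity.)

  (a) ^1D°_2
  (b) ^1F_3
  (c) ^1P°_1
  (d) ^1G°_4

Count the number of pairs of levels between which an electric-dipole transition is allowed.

2

(a)–(b): allowed.
(a)–(c): forbidden (parity).
(a)–(d): forbidden (parity, ΔL, ΔJ).
(b)–(c): forbidden (ΔL, ΔJ).
(b)–(d): allowed.
(c)–(d): forbidden (parity, ΔL, ΔJ).
Allowed pairs: 2 of 6.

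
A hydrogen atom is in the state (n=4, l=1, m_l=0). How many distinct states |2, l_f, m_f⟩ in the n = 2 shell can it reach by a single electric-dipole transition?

1

E1 requires Δl = ±1, so l_f ∈ {0, 2}; with 0 ≤ l_f ≤ n_f−1 = 1, the allowed l_f values are {0}.
For l_f = 0: m_f ∈ {m_i−1, m_i, m_i+1} ∩ [−0, 0] = {0} → 1 state.
Total: 1.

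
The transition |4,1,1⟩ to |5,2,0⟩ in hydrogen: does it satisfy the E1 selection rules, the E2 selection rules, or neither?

E1

Δl = 2 − 1 = +1; l_i + l_f = 3.
Δm_l = -1.
E1 (Δl = ±1, |Δm_l| ≤ 1): satisfied.
E2 (Δl = 0,±2, l_i+l_f ≥ 2, |Δm_l| ≤ 2): not satisfied.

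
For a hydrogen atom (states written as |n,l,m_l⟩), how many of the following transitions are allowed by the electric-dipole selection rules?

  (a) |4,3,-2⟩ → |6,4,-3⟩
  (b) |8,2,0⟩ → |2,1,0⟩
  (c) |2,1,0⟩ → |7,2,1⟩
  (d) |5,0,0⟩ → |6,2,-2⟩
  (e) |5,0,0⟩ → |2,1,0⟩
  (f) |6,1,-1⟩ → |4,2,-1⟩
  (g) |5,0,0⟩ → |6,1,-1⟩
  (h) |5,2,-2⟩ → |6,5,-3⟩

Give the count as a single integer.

6

(a) allowed
(b) allowed
(c) allowed
(d) forbidden — Δl = +2 (E1 requires Δl = ±1); Δm_l = -2 (E1 requires Δm_l = 0, ±1)
(e) allowed
(f) allowed
(g) allowed
(h) forbidden — Δl = +3 (E1 requires Δl = ±1)
Total allowed: 6 of 8.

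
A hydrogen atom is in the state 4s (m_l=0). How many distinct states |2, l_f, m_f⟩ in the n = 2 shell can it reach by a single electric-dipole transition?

E1 requires Δl = ±1, so l_f ∈ {-1, 1}; with 0 ≤ l_f ≤ n_f−1 = 1, the allowed l_f values are {1}.
For l_f = 1: m_f ∈ {m_i−1, m_i, m_i+1} ∩ [−1, 1] = {-1, 0, 1} → 3 states.
Total: 3.

3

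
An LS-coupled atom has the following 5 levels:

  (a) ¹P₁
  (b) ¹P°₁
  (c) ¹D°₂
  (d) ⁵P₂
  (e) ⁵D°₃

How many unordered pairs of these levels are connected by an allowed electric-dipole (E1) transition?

(a)–(b): allowed.
(a)–(c): allowed.
(a)–(d): forbidden (parity, ΔS).
(a)–(e): forbidden (ΔS, ΔJ).
(b)–(c): forbidden (parity).
(b)–(d): forbidden (ΔS).
(b)–(e): forbidden (parity, ΔS, ΔJ).
(c)–(d): forbidden (ΔS).
(c)–(e): forbidden (parity, ΔS).
(d)–(e): allowed.
Allowed pairs: 3 of 10.

3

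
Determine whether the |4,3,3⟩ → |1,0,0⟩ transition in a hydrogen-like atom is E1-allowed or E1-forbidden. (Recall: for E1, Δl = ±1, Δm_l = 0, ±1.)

forbidden

Δl = 0 − 3 = -3; the E1 rule Δl = ±1 is ✗.
Δm_l = 0 − (3) = -3. E1 requires Δm_l = 0, ±1: ✗.
The transition is electric-dipole forbidden.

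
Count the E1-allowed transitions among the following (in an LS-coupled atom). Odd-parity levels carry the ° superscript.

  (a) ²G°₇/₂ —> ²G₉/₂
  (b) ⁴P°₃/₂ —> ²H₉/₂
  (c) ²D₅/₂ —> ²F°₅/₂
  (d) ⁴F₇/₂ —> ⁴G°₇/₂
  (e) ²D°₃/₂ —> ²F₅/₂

4

(a) allowed
(b) forbidden (ΔS, ΔL, ΔJ fail)
(c) allowed
(d) allowed
(e) allowed
Total allowed: 4 of 5.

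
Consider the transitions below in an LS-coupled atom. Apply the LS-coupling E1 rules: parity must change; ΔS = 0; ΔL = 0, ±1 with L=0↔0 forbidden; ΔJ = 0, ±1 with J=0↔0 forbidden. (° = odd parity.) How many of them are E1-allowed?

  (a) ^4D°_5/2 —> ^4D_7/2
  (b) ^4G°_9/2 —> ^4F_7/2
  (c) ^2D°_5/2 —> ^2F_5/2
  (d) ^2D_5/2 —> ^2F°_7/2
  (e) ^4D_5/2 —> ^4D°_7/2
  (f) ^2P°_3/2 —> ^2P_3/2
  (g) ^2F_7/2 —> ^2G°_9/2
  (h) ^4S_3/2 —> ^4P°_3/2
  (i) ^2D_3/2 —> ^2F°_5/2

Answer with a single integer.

9

(a) allowed
(b) allowed
(c) allowed
(d) allowed
(e) allowed
(f) allowed
(g) allowed
(h) allowed
(i) allowed
Total allowed: 9 of 9.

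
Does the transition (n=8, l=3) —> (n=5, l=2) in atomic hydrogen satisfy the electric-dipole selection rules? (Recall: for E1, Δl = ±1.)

Δl = 2 − 3 = -1; the E1 rule Δl = ±1 is ✓.
All E1 selection rules are satisfied.

allowed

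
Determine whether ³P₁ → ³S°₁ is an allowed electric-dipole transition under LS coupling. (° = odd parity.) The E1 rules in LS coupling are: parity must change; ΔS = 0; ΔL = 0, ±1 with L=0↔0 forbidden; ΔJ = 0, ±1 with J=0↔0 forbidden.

Initial level: S=1, L=1, J=1, parity even. Final level: S=1, L=0, J=1, parity odd.
ΔJ = 0, ±1 (not J=0↔0): J: 1 → 1, ΔJ = +0 — passes.
Parity must change: even → odd — passes.
ΔL = 0, ±1 (not L=0↔0): L: 1 → 0, ΔL = -1 — passes.
ΔS = 0: S: 1 → 1 — passes.
All four E1 rules are satisfied.

allowed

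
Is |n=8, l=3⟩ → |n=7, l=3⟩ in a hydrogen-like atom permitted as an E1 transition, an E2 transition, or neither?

Δl = 3 − 3 = +0; l_i + l_f = 6.
E1 (Δl = ±1): not satisfied.
E2 (Δl = 0,±2, l_i+l_f ≥ 2): satisfied.

E2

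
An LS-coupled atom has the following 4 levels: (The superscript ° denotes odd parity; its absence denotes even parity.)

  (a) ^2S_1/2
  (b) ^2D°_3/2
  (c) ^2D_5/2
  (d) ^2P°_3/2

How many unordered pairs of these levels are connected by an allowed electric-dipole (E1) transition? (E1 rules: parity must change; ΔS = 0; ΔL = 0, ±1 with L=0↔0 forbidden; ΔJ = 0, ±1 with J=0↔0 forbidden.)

3

(a)–(b): forbidden (ΔL).
(a)–(c): forbidden (parity, ΔL, ΔJ).
(a)–(d): allowed.
(b)–(c): allowed.
(b)–(d): forbidden (parity).
(c)–(d): allowed.
Allowed pairs: 3 of 6.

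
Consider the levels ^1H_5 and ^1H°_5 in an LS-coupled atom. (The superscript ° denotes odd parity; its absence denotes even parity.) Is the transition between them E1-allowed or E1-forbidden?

Parity must change: even → odd — ✓.
ΔS = 0: S: 0 → 0 — ✓.
ΔL = 0, ±1 (not L=0↔0): L: 5 → 5, ΔL = +0 — ✓.
ΔJ = 0, ±1 (not J=0↔0): J: 5 → 5, ΔJ = +0 — ✓.
All four E1 rules are satisfied.

allowed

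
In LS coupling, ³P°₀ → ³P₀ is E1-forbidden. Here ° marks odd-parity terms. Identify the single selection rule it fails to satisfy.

the J=0 ↔ J=0 exclusion

Initial level: S=1, L=1, J=0, parity odd. Final level: S=1, L=1, J=0, parity even.
Parity must change: odd → even — ✓.
ΔS = 0: S: 1 → 1 — ✓.
ΔL = 0, ±1 (not L=0↔0): L: 1 → 1, ΔL = +0 — ✓.
ΔJ = 0, ±1 (not J=0↔0): J: 0 → 0, ΔJ = +0 — ✗.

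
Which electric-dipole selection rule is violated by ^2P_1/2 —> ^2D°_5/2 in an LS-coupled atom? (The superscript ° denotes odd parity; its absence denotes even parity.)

the ΔJ = 0, ±1 rule

Initial level: S=1/2, L=1, J=1/2, parity even. Final level: S=1/2, L=2, J=5/2, parity odd.
ΔL = 0, ±1 (not L=0↔0): L: 1 → 2, ΔL = +1 — satisfied.
ΔS = 0: S: 1/2 → 1/2 — satisfied.
Parity must change: even → odd — satisfied.
ΔJ = 0, ±1 (not J=0↔0): J: 1/2 → 5/2, ΔJ = +2 — violated.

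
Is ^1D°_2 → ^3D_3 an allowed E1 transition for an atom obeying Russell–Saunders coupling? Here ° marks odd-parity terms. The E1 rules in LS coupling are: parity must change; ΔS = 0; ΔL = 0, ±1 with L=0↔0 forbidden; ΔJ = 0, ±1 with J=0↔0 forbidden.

forbidden

Parity must change: odd → even — passes.
ΔS = 0: S: 0 → 1 — fails.
ΔL = 0, ±1 (not L=0↔0): L: 2 → 2, ΔL = +0 — passes.
ΔJ = 0, ±1 (not J=0↔0): J: 2 → 3, ΔJ = +1 — passes.
Rule(s) violated: ΔS.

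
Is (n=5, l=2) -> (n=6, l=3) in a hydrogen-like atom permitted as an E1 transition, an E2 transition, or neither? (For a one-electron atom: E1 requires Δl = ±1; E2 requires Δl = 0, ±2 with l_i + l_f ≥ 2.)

Δl = 3 − 2 = +1; l_i + l_f = 5.
E1 (Δl = ±1): satisfied.
E2 (Δl = 0,±2, l_i+l_f ≥ 2): not satisfied.

E1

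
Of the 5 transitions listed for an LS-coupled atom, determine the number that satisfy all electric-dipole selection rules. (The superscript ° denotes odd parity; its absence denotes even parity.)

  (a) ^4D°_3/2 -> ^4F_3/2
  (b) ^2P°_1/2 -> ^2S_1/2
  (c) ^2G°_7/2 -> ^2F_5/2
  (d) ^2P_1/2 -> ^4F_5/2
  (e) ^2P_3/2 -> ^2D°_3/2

(a) allowed
(b) allowed
(c) allowed
(d) forbidden (parity, ΔS, ΔL, ΔJ fail)
(e) allowed
Total allowed: 4 of 5.

4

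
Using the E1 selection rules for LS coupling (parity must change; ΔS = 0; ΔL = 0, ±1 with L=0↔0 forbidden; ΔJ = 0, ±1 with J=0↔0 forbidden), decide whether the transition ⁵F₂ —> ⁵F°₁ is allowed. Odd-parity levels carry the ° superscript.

Initial level: S=2, L=3, J=2, parity even. Final level: S=2, L=3, J=1, parity odd.
ΔS = 0: S: 2 → 2 — satisfied.
Parity must change: even → odd — satisfied.
ΔJ = 0, ±1 (not J=0↔0): J: 2 → 1, ΔJ = -1 — satisfied.
ΔL = 0, ±1 (not L=0↔0): L: 3 → 3, ΔL = +0 — satisfied.
All four E1 rules are satisfied.

allowed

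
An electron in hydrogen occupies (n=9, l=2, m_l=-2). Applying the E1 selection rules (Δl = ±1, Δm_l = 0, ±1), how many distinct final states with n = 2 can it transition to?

1

E1 requires Δl = ±1, so l_f ∈ {1, 3}; with 0 ≤ l_f ≤ n_f−1 = 1, the allowed l_f values are {1}.
For l_f = 1: m_f ∈ {m_i−1, m_i, m_i+1} ∩ [−1, 1] = {-1} → 1 state.
Total: 1.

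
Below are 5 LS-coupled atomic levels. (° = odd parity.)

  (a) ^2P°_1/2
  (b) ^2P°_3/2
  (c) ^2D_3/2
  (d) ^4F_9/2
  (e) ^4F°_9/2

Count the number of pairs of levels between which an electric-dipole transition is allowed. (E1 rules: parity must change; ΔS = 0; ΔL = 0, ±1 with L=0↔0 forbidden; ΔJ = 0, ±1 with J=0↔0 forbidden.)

(a)–(b): forbidden (parity).
(a)–(c): allowed.
(a)–(d): forbidden (ΔS, ΔL, ΔJ).
(a)–(e): forbidden (parity, ΔS, ΔL, ΔJ).
(b)–(c): allowed.
(b)–(d): forbidden (ΔS, ΔL, ΔJ).
(b)–(e): forbidden (parity, ΔS, ΔL, ΔJ).
(c)–(d): forbidden (parity, ΔS, ΔJ).
(c)–(e): forbidden (ΔS, ΔJ).
(d)–(e): allowed.
Allowed pairs: 3 of 10.

3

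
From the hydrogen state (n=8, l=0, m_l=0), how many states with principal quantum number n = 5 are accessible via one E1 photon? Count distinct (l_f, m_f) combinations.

3

E1 requires Δl = ±1, so l_f ∈ {-1, 1}; with 0 ≤ l_f ≤ n_f−1 = 4, the allowed l_f values are {1}.
For l_f = 1: m_f ∈ {m_i−1, m_i, m_i+1} ∩ [−1, 1] = {-1, 0, 1} → 3 states.
Total: 3.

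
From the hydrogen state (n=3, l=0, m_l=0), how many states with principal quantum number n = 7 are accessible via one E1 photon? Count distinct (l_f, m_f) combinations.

E1 requires Δl = ±1, so l_f ∈ {-1, 1}; with 0 ≤ l_f ≤ n_f−1 = 6, the allowed l_f values are {1}.
For l_f = 1: m_f ∈ {m_i−1, m_i, m_i+1} ∩ [−1, 1] = {-1, 0, 1} → 3 states.
Total: 3.

3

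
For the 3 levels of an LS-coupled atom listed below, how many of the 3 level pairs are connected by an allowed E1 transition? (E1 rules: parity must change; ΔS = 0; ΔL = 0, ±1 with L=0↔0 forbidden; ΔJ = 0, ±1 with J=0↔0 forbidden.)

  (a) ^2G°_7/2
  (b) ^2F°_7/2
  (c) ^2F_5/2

(a)–(b): forbidden (parity).
(a)–(c): allowed.
(b)–(c): allowed.
Allowed pairs: 2 of 3.

2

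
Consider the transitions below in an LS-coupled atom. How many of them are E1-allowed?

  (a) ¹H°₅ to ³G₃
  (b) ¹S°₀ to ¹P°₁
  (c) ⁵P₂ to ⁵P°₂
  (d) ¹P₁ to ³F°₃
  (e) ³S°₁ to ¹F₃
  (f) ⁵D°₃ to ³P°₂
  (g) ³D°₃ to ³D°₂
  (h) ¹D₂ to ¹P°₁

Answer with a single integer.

(a) forbidden (ΔS, ΔJ fail)
(b) forbidden (parity fails)
(c) allowed
(d) forbidden (ΔS, ΔL, ΔJ fail)
(e) forbidden (ΔS, ΔL, ΔJ fail)
(f) forbidden (parity, ΔS fail)
(g) forbidden (parity fails)
(h) allowed
Total allowed: 2 of 8.

2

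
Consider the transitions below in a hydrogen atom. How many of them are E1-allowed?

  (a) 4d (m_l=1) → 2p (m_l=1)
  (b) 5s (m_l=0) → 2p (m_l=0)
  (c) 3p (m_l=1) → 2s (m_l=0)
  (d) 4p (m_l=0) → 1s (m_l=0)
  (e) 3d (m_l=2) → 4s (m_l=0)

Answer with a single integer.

(a) allowed
(b) allowed
(c) allowed
(d) allowed
(e) forbidden — Δl = -2 (E1 requires Δl = ±1); Δm_l = -2 (E1 requires Δm_l = 0, ±1)
Total allowed: 4 of 5.

4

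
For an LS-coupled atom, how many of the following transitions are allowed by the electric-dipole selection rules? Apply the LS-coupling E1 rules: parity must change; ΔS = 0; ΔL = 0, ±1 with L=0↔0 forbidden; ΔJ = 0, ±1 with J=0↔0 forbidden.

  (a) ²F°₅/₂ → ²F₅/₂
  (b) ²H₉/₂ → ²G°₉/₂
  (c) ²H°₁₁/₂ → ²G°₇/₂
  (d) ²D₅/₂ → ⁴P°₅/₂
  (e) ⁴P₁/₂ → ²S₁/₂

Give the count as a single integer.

2

(a) allowed
(b) allowed
(c) forbidden (parity, ΔJ fail)
(d) forbidden (ΔS fails)
(e) forbidden (parity, ΔS fail)
Total allowed: 2 of 5.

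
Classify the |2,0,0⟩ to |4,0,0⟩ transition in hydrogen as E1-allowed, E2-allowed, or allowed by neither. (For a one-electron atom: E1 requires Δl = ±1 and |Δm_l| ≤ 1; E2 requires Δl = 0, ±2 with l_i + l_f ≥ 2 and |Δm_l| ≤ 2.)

Δl = 0 − 0 = +0; l_i + l_f = 0.
Δm_l = +0.
E1 (Δl = ±1, |Δm_l| ≤ 1): not satisfied.
E2 (Δl = 0,±2, l_i+l_f ≥ 2, |Δm_l| ≤ 2): not satisfied.

neither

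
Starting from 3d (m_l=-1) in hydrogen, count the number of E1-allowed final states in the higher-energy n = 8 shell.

E1 requires Δl = ±1, so l_f ∈ {1, 3}; with 0 ≤ l_f ≤ n_f−1 = 7, the allowed l_f values are {1, 3}.
For l_f = 1: m_f ∈ {m_i−1, m_i, m_i+1} ∩ [−1, 1] = {-1, 0} → 2 states.
For l_f = 3: m_f ∈ {m_i−1, m_i, m_i+1} ∩ [−3, 3] = {-2, -1, 0} → 3 states.
Total: 5.

5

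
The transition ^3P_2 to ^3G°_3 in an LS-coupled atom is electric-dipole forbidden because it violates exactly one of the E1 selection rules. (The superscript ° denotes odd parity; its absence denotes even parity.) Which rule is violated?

the ΔL = 0, ±1 rule

Parity must change: even → odd — passes.
ΔS = 0: S: 1 → 1 — passes.
ΔL = 0, ±1 (not L=0↔0): L: 1 → 4, ΔL = +3 — fails.
ΔJ = 0, ±1 (not J=0↔0): J: 2 → 3, ΔJ = +1 — passes.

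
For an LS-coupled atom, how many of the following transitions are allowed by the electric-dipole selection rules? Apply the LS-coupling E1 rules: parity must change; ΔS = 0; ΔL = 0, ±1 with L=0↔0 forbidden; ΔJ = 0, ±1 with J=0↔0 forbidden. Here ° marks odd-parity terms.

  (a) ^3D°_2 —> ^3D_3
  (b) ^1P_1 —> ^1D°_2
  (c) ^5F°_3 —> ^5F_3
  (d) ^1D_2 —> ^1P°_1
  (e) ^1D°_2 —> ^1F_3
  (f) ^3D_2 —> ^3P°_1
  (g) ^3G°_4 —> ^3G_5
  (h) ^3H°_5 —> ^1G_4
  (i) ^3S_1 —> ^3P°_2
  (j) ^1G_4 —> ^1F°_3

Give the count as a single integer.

9

(a) allowed
(b) allowed
(c) allowed
(d) allowed
(e) allowed
(f) allowed
(g) allowed
(h) forbidden (ΔS fails)
(i) allowed
(j) allowed
Total allowed: 9 of 10.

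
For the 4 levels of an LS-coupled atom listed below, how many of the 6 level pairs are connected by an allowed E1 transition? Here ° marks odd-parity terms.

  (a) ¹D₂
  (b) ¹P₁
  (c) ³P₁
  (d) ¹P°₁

2

(a)–(b): forbidden (parity).
(a)–(c): forbidden (parity, ΔS).
(a)–(d): allowed.
(b)–(c): forbidden (parity, ΔS).
(b)–(d): allowed.
(c)–(d): forbidden (ΔS).
Allowed pairs: 2 of 6.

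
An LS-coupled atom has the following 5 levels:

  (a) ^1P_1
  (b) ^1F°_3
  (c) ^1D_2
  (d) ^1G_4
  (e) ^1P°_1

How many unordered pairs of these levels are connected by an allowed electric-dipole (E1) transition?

(a)–(b): forbidden (ΔL, ΔJ).
(a)–(c): forbidden (parity).
(a)–(d): forbidden (parity, ΔL, ΔJ).
(a)–(e): allowed.
(b)–(c): allowed.
(b)–(d): allowed.
(b)–(e): forbidden (parity, ΔL, ΔJ).
(c)–(d): forbidden (parity, ΔL, ΔJ).
(c)–(e): allowed.
(d)–(e): forbidden (ΔL, ΔJ).
Allowed pairs: 4 of 10.

4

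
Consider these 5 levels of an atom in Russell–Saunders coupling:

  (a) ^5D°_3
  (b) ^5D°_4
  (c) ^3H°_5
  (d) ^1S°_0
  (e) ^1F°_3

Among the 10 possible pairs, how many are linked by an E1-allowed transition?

(a)–(b): forbidden (parity).
(a)–(c): forbidden (parity, ΔS, ΔL, ΔJ).
(a)–(d): forbidden (parity, ΔS, ΔL, ΔJ).
(a)–(e): forbidden (parity, ΔS).
(b)–(c): forbidden (parity, ΔS, ΔL).
(b)–(d): forbidden (parity, ΔS, ΔL, ΔJ).
(b)–(e): forbidden (parity, ΔS).
(c)–(d): forbidden (parity, ΔS, ΔL, ΔJ).
(c)–(e): forbidden (parity, ΔS, ΔL, ΔJ).
(d)–(e): forbidden (parity, ΔL, ΔJ).
Allowed pairs: 0 of 10.

0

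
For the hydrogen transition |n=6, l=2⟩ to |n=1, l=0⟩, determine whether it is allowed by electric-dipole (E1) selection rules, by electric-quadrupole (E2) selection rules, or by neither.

E2

Δl = 0 − 2 = -2; l_i + l_f = 2.
E1 (Δl = ±1): not satisfied.
E2 (Δl = 0,±2, l_i+l_f ≥ 2): satisfied.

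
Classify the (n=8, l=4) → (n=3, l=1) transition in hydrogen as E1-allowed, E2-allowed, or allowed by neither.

Δl = 1 − 4 = -3; l_i + l_f = 5.
E1 (Δl = ±1): not satisfied.
E2 (Δl = 0,±2, l_i+l_f ≥ 2): not satisfied.

neither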